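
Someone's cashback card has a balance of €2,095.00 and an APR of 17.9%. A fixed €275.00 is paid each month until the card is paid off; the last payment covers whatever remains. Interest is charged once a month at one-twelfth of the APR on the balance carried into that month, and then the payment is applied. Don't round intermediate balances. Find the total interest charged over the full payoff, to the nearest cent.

Monthly rate r = 17.9%/12 = 1.49167% = 0.0149167.
Payoff takes n = ⌈−ln(1 − rB₀/P)/ln(1+r)⌉ = ⌈8.147⌉ = 9 payments; the last is €40.70.
Total paid = 8·€275.00 + €40.70 = €2,240.70.
Total interest = total paid − principal = €2,240.70 − €2,095.00 = €145.70.

€145.70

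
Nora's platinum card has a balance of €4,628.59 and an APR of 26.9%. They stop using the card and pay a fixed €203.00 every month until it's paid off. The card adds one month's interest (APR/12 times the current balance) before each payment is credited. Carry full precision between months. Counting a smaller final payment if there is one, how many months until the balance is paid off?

33 months

Monthly rate r = 26.9%/12 = 2.24167% = 0.0224167.
Recurrence: B ← B·(1+r) − €203.00.
Month 1: interest €103.76; balance after payment €4,529.35.
Month 2: interest €101.53; balance after payment €4,427.88.
Closed form: n = −ln(1 − rB₀/P)/ln(1+r) = −ln(0.48888)/ln(1.02242) ≈ 32.281, so the balance reaches zero during payment 33.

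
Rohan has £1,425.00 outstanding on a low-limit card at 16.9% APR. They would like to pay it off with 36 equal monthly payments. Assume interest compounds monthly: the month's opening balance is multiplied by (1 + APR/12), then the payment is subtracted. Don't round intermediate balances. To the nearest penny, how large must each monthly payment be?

£50.73

Monthly rate r = 16.9%/12 = 1.40833% = 0.0140833.
Level-payment amortization: P = B₀·r / (1 − (1+r)^(−n)) = 1425.00·0.0140833 / (1 − 1.01408^(−36)).
Denominator 1 − (1+r)^(−36) = 0.39556615.
P = 20.0687 / 0.39556615 ≈ 50.73.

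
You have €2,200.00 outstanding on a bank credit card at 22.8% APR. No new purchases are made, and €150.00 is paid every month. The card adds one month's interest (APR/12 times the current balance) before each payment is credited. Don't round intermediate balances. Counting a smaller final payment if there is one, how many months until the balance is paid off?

Monthly rate r = 22.8%/12 = 1.9% = 0.019.
Recurrence: B ← B·(1+r) − €150.00.
Month 1: interest €41.80; balance after payment €2,091.80.
Month 2: interest €39.74; balance after payment €1,981.54.
Closed form: n = −ln(1 − rB₀/P)/ln(1+r) = −ln(0.72133)/ln(1.019) ≈ 17.355, so the balance reaches zero during payment 18.

18 payments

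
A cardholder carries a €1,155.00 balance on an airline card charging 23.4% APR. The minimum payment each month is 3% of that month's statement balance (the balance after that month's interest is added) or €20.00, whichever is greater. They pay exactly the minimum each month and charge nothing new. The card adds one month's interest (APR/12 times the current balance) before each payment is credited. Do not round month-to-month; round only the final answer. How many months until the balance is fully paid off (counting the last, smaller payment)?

Monthly rate r = 23.4%/12 = 1.95% = 0.0195.
While 3% of the post-interest balance exceeds €20.00, each month B ← (B·(1+r))·(1 − 0.03), i.e. B shrinks by the factor (1+r)·0.97 = 0.98891.
This holds for months 1–52. Entering month 53 the balance is €646.92; 3% of the post-interest balance is now below €20.00, so the flat €20.00 minimum applies from here.
From month 53 a fixed €20.00 at rate r clears €646.92 in 52 more payments. Total: 52 + 52 = 104 months.

104 months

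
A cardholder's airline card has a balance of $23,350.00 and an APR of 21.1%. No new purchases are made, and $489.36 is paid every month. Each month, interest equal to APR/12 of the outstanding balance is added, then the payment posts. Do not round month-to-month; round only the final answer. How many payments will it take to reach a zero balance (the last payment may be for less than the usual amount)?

Monthly rate r = 21.1%/12 = 1.75833% = 0.0175833.
Recurrence: B ← B·(1+r) − $489.36.
Month 1: interest $410.57; balance after payment $23,271.21.
Month 2: interest $409.19; balance after payment $23,191.04.
Closed form: n = −ln(1 − rB₀/P)/ln(1+r) = −ln(0.161)/ln(1.01758) ≈ 104.777, so the balance reaches zero during payment 105.

105 months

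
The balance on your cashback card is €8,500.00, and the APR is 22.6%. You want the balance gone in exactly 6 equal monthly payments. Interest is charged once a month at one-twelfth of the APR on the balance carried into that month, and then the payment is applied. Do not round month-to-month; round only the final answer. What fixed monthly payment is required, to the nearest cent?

€1,511.50

Monthly rate r = 22.6%/12 = 1.88333% = 0.0188333.
Level-payment amortization: P = B₀·r / (1 − (1+r)^(−n)) = 8500.00·0.0188333 / (1 − 1.01883^(−6)).
Denominator 1 − (1+r)^(−6) = 0.105910226.
P = 160.083 / 0.105910226 ≈ 1511.50.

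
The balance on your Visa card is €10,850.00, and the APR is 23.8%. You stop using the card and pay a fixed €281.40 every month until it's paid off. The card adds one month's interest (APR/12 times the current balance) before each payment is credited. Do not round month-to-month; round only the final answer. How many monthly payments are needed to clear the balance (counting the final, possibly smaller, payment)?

74 payments

Monthly rate r = 23.8%/12 = 1.98333% = 0.0198333.
Recurrence: B ← B·(1+r) − €281.40.
Month 1: interest €215.19; balance after payment €10,783.79.
Month 2: interest €213.88; balance after payment €10,716.27.
Closed form: n = −ln(1 − rB₀/P)/ln(1+r) = −ln(0.23528)/ln(1.01983) ≈ 73.678, so the balance reaches zero during payment 74.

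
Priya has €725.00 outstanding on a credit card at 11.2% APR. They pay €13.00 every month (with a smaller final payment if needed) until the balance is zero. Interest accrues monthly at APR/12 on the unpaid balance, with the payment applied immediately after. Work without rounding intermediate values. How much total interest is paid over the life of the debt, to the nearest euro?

Monthly rate r = 11.2%/12 = 0.933333% = 0.00933333.
Payoff takes n = ⌈−ln(1 − rB₀/P)/ln(1+r)⌉ = ⌈79.121⌉ = 80 payments; the last is €1.58.
Total paid = 79·€13.00 + €1.58 = €1,028.58.
Total interest = total paid − principal = €1,028.58 − €725.00 = €303.58.

€304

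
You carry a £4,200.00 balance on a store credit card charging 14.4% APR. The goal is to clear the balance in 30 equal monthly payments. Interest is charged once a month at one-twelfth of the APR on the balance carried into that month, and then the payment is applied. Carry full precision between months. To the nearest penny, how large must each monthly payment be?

Monthly rate r = 14.4%/12 = 1.2% = 0.012.
Level-payment amortization: P = B₀·r / (1 − (1+r)^(−n)) = 4200.00·0.012 / (1 − 1.012^(−30)).
Denominator 1 − (1+r)^(−30) = 0.300827038.
P = 50.4 / 0.300827038 ≈ 167.54.

£167.54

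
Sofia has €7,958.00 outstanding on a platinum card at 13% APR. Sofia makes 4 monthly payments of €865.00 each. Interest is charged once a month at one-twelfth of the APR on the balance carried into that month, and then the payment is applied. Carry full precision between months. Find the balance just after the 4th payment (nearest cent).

€4,791.86

Monthly rate r = 13%/12 = 1.08333% = 0.0108333.
Each month: B ← B·(1+r) − €865.00.
Month 1: interest €86.21; balance after payment €7,179.21.
Month 2: interest €77.77; balance after payment €6,391.99.
Month 3: interest €69.25; balance after payment €5,596.23.
Month 4: interest €60.63; balance after payment €4,791.86.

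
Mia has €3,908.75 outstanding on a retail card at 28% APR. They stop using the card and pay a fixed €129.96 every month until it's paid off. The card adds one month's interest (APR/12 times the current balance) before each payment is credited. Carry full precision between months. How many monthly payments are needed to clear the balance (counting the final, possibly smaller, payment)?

53 months

Monthly rate r = 28%/12 = 2.33333% = 0.0233333.
Recurrence: B ← B·(1+r) − €129.96.
Month 1: interest €91.20; balance after payment €3,869.99.
Month 2: interest €90.30; balance after payment €3,830.33.
Closed form: n = −ln(1 − rB₀/P)/ln(1+r) = −ln(0.29821)/ln(1.02333) ≈ 52.457, so the balance reaches zero during payment 53.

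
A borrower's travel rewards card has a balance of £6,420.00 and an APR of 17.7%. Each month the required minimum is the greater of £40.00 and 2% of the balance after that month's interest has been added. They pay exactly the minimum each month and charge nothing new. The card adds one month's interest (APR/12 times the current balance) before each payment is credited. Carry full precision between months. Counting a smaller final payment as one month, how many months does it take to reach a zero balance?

301 months

Monthly rate r = 17.7%/12 = 1.475% = 0.01475.
While 2% of the post-interest balance exceeds £40.00, each month B ← (B·(1+r))·(1 − 0.02), i.e. B shrinks by the factor (1+r)·0.98 = 0.99445.
This holds for months 1–213. Entering month 214 the balance is £1,964.12; 2% of the post-interest balance is now below £40.00, so the flat £40.00 minimum applies from here.
From month 214 a fixed £40.00 at rate r clears £1,964.12 in 88 more payments. Total: 213 + 88 = 301 months.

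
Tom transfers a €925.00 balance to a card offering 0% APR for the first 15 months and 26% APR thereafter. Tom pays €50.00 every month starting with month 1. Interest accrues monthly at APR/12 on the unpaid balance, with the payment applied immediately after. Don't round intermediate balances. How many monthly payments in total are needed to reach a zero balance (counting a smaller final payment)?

Promo months 1–15 at r₀ = 0%/12 = 0; months 16+ at r₁ = 26%/12 = 0.0216667.
After month 15 (no interest yet): B = €925.00 − 15·€50.00 = €175.00.
Then at r₁ with €50.00/mo: n₂ = −ln(1 − r₁·B/P)/ln(1+r₁) ≈ 3.68 → 4 more payments.

19 months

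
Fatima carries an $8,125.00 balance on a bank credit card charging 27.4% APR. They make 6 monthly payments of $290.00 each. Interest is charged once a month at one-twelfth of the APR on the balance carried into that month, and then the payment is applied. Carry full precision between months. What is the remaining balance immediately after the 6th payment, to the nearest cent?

Monthly rate r = 27.4%/12 = 2.28333% = 0.0228333.
Each month: B ← B·(1+r) − $290.00.
Month 1: interest $185.52; balance after payment $8,020.52.
Month 2: interest $183.14; balance after payment $7,913.66.
Month 3: interest $180.70; balance after payment $7,804.35.
Month 4: interest $178.20; balance after payment $7,692.55.
Month 5: interest $175.65; balance after payment $7,578.20.
Month 6: interest $173.04; balance after payment $7,461.23.

$7,461.23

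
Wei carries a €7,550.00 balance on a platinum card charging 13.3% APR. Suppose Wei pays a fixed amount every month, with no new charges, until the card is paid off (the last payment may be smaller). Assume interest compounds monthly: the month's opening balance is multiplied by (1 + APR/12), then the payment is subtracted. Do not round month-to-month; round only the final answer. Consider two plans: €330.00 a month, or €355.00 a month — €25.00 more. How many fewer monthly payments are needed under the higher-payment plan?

Monthly rate r = 13.3%/12 = 1.10833% = 0.0110833.
At €330.00/mo: n = ⌈−ln(1 − rB₀/P)/ln(1+r)⌉ = 27 payments (last €176.38); total interest = total paid − €7,550.00 = €1,206.38.
At €355.00/mo: 25 payments (last €138.28); total interest €1,108.28.
Payments saved = 27 − 25 = 2.

2 fewer payments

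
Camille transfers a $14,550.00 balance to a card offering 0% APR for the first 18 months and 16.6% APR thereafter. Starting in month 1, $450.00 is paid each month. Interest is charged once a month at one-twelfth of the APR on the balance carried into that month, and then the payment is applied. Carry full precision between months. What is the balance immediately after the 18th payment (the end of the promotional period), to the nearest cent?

$6,450.00

Promo months 1–18 at r₀ = 0%/12 = 0; months 19+ at r₁ = 16.6%/12 = 0.0138333.
After month 18 (no interest yet): B = $14,550.00 − 18·$450.00 = $6,450.00.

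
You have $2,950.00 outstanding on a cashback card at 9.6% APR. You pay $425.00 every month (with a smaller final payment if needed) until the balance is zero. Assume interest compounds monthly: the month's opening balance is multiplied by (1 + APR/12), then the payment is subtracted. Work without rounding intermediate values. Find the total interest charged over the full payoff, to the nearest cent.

Monthly rate r = 9.6%/12 = 0.8% = 0.008.
Payoff takes n = ⌈−ln(1 − rB₀/P)/ln(1+r)⌉ = ⌈7.170⌉ = 8 payments; the last is $72.43.
Total paid = 7·$425.00 + $72.43 = $3,047.43.
Total interest = total paid − principal = $3,047.43 − $2,950.00 = $97.43.

$97.43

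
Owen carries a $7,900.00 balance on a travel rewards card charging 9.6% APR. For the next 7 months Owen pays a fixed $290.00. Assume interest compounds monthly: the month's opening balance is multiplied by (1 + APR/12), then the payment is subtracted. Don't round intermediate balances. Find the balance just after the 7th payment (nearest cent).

Monthly rate r = 9.6%/12 = 0.8% = 0.008.
Each month: B ← B·(1+r) − $290.00.
Month 1: interest $63.20; balance after payment $7,673.20.
Month 2: interest $61.39; balance after payment $7,444.59.
Month 3: interest $59.56; balance after payment $7,214.14.
Month 4: interest $57.71; balance after payment $6,981.86.
Month 5: interest $55.85; balance after payment $6,747.71.
Month 6: interest $53.98; balance after payment $6,511.69.
Month 7: interest $52.09; balance after payment $6,273.79.

$6,273.79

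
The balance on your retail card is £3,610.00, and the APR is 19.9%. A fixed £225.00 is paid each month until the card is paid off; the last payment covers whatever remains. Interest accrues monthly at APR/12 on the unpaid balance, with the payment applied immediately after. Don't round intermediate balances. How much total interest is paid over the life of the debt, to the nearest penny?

£622.10

Monthly rate r = 19.9%/12 = 1.65833% = 0.0165833.
Payoff takes n = ⌈−ln(1 − rB₀/P)/ln(1+r)⌉ = ⌈18.808⌉ = 19 payments; the last is £182.10.
Total paid = 18·£225.00 + £182.10 = £4,232.10.
Total interest = total paid − principal = £4,232.10 − £3,610.00 = £622.10.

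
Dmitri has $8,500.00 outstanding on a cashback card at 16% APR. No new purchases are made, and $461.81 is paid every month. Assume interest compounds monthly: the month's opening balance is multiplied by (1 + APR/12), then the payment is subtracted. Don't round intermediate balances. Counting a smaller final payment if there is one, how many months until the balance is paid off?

Monthly rate r = 16%/12 = 1.33333% = 0.0133333.
Recurrence: B ← B·(1+r) − $461.81.
Month 1: interest $113.33; balance after payment $8,151.52.
Month 2: interest $108.69; balance after payment $7,798.40.
Closed form: n = −ln(1 − rB₀/P)/ln(1+r) = −ln(0.75459)/ln(1.01333) ≈ 21.259, so the balance reaches zero during payment 22.

22 payments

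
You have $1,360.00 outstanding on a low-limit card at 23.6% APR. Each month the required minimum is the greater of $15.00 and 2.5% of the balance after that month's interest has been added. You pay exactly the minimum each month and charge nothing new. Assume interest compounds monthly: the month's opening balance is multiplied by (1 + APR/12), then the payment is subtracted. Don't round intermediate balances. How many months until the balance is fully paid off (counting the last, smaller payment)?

Monthly rate r = 23.6%/12 = 1.96667% = 0.0196667.
While 2.5% of the post-interest balance exceeds $15.00, each month B ← (B·(1+r))·(1 − 0.025), i.e. B shrinks by the factor (1+r)·0.975 = 0.99418.
This holds for months 1–144. Entering month 145 the balance is $586.39; 2.5% of the post-interest balance is now below $15.00, so the flat $15.00 minimum applies from here.
From month 145 a fixed $15.00 at rate r clears $586.39 in 76 more payments. Total: 144 + 76 = 220 months.

220 months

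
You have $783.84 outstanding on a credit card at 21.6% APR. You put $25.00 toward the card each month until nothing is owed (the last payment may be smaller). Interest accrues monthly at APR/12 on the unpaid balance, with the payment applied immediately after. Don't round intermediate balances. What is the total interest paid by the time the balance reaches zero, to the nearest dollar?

$381

Monthly rate r = 21.6%/12 = 1.8% = 0.018.
Payoff takes n = ⌈−ln(1 − rB₀/P)/ln(1+r)⌉ = ⌈46.578⌉ = 47 payments; the last is $14.51.
Total paid = 46·$25.00 + $14.51 = $1,164.51.
Total interest = total paid − principal = $1,164.51 − $783.84 = $380.67.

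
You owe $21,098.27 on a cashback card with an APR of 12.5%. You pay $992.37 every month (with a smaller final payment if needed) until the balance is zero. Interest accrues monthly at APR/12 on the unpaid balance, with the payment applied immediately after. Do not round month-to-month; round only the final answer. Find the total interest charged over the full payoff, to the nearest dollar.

$2,876

Monthly rate r = 12.5%/12 = 1.04167% = 0.0104167.
Payoff takes n = ⌈−ln(1 − rB₀/P)/ln(1+r)⌉ = ⌈24.158⌉ = 25 payments; the last is $157.01.
Total paid = 24·$992.37 + $157.01 = $23,973.89.
Total interest = total paid − principal = $23,973.89 − $21,098.27 = $2,875.62.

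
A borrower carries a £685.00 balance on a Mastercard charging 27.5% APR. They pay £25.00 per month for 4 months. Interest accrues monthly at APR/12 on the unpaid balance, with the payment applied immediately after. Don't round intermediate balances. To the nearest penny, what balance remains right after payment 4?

£646.49

Monthly rate r = 27.5%/12 = 2.29167% = 0.0229167.
Each month: B ← B·(1+r) − £25.00.
Month 1: interest £15.70; balance after payment £675.70.
Month 2: interest £15.48; balance after payment £666.18.
Month 3: interest £15.27; balance after payment £656.45.
Month 4: interest £15.04; balance after payment £646.49.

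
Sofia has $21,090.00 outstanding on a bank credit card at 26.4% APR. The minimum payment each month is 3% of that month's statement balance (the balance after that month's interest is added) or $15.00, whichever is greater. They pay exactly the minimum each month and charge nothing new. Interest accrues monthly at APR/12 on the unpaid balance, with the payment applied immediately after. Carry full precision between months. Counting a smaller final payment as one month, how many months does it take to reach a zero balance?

Monthly rate r = 26.4%/12 = 2.2% = 0.022.
While 3% of the post-interest balance exceeds $15.00, each month B ← (B·(1+r))·(1 − 0.03), i.e. B shrinks by the factor (1+r)·0.97 = 0.99134.
This holds for months 1–433. Entering month 434 the balance is $488.06; 3% of the post-interest balance is now below $15.00, so the flat $15.00 minimum applies from here.
From month 434 a fixed $15.00 at rate r clears $488.06 in 58 more payments. Total: 433 + 58 = 491 months.

491 months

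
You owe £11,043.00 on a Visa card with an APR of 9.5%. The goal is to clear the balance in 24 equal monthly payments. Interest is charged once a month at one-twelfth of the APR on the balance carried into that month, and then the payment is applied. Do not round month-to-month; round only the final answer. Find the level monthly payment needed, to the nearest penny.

£507.03

Monthly rate r = 9.5%/12 = 0.791667% = 0.00791667.
Level-payment amortization: P = B₀·r / (1 − (1+r)^(−n)) = 11043.00·0.00791667 / (1 − 1.00792^(−24)).
Denominator 1 − (1+r)^(−24) = 0.172421955.
P = 87.4238 / 0.172421955 ≈ 507.03.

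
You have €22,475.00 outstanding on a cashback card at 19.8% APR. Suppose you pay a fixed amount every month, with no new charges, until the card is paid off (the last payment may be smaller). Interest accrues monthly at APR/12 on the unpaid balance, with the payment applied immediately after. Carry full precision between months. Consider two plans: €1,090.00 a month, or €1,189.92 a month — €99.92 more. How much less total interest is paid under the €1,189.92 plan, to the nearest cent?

Monthly rate r = 19.8%/12 = 1.65% = 0.0165.
At €1,090.00/mo: n = ⌈−ln(1 − rB₀/P)/ln(1+r)⌉ = 26 payments (last €449.19); total interest = total paid − €22,475.00 = €5,224.19.
At €1,189.92/mo: 23 payments (last €977.11); total interest €4,680.35.
Interest saved = €5,224.19 − €4,680.35 = €543.84.

€543.84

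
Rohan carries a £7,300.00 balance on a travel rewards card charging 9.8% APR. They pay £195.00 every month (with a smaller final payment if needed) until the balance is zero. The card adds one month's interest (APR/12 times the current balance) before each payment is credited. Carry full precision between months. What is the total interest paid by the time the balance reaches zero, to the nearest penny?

£1,448.29

Monthly rate r = 9.8%/12 = 0.816667% = 0.00816667.
Payoff takes n = ⌈−ln(1 − rB₀/P)/ln(1+r)⌉ = ⌈44.863⌉ = 45 payments; the last is £168.29.
Total paid = 44·£195.00 + £168.29 = £8,748.29.
Total interest = total paid − principal = £8,748.29 − £7,300.00 = £1,448.29.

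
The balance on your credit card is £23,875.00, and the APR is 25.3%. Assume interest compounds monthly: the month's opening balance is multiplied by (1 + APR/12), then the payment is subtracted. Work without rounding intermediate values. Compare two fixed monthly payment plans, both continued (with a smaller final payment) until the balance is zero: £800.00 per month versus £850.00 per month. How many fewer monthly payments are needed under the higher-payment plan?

Monthly rate r = 25.3%/12 = 2.10833% = 0.0210833.
At £800.00/mo: n = ⌈−ln(1 − rB₀/P)/ln(1+r)⌉ = 48 payments (last £442.73); total interest = total paid − £23,875.00 = £14,167.73.
At £850.00/mo: 43 payments (last £842.10); total interest £12,667.10.
Payments saved = 48 − 43 = 5.

5 fewer payments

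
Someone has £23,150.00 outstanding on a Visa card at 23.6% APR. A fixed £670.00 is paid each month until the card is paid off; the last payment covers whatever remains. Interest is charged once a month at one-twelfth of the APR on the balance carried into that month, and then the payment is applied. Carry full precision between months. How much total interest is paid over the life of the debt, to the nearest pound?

Monthly rate r = 23.6%/12 = 1.96667% = 0.0196667.
Payoff takes n = ⌈−ln(1 − rB₀/P)/ln(1+r)⌉ = ⌈58.429⌉ = 59 payments; the last is £289.31.
Total paid = 58·£670.00 + £289.31 = £39,149.31.
Total interest = total paid − principal = £39,149.31 − £23,150.00 = £15,999.31.

£15,999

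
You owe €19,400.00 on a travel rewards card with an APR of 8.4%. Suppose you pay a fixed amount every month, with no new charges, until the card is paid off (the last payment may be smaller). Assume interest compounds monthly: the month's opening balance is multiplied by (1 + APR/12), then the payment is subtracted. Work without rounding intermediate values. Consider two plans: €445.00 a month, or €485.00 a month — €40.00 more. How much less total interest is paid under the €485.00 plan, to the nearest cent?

Monthly rate r = 8.4%/12 = 0.7% = 0.007.
At €445.00/mo: n = ⌈−ln(1 − rB₀/P)/ln(1+r)⌉ = 53 payments (last €86.62); total interest = total paid − €19,400.00 = €3,826.62.
At €485.00/mo: 48 payments (last €45.35); total interest €3,440.35.
Interest saved = €3,826.62 − €3,440.35 = €386.27.

€386.27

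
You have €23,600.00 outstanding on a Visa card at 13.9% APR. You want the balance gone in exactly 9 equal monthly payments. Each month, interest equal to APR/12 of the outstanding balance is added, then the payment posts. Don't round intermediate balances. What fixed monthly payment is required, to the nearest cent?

Monthly rate r = 13.9%/12 = 1.15833% = 0.0115833.
Level-payment amortization: P = B₀·r / (1 − (1+r)^(−n)) = 23600.00·0.0115833 / (1 − 1.01158^(−9)).
Denominator 1 − (1+r)^(−9) = 0.0984599768.
P = 273.367 / 0.0984599768 ≈ 2776.42.

€2,776.42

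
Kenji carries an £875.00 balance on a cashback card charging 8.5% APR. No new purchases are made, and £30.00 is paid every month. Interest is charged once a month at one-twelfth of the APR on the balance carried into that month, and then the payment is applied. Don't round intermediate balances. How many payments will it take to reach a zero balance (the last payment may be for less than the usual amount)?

Monthly rate r = 8.5%/12 = 0.708333% = 0.00708333.
Recurrence: B ← B·(1+r) − £30.00.
Month 1: interest £6.20; balance after payment £851.20.
Month 2: interest £6.03; balance after payment £827.23.
Closed form: n = −ln(1 − rB₀/P)/ln(1+r) = −ln(0.7934)/ln(1.00708) ≈ 32.787, so the balance reaches zero during payment 33.

33 months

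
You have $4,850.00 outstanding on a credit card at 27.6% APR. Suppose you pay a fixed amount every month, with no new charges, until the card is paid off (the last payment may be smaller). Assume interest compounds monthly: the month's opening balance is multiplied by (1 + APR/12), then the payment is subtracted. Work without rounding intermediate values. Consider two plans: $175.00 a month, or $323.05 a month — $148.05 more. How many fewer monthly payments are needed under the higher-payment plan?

Monthly rate r = 27.6%/12 = 2.3% = 0.023.
At $175.00/mo: n = ⌈−ln(1 − rB₀/P)/ln(1+r)⌉ = 45 payments (last $108.18); total interest = total paid − $4,850.00 = $2,958.18.
At $323.05/mo: 19 payments (last $203.60); total interest $1,168.50.
Payments saved = 45 − 19 = 26.

26 fewer payments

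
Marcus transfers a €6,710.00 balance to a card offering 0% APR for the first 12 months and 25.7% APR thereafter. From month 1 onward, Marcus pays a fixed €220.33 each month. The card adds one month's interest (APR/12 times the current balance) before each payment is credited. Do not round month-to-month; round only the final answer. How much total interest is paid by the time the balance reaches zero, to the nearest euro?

€1,163

Promo months 1–12 at r₀ = 0%/12 = 0; months 13+ at r₁ = 25.7%/12 = 0.0214167.
After month 12 (no interest yet): B = €6,710.00 − 12·€220.33 = €4,066.04.
Then at r₁ with €220.33/mo: n₂ = −ln(1 − r₁·B/P)/ln(1+r₁) ≈ 23.73 → 24 more payments.
Total paid = 35·€220.33 + €161.87 = €7,873.42; interest = €7,873.42 − €6,710.00 = €1,163.42.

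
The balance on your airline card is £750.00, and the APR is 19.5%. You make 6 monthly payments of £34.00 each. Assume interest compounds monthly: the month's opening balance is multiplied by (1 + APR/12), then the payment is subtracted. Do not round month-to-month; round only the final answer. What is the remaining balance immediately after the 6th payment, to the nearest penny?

£613.69

Monthly rate r = 19.5%/12 = 1.625% = 0.01625.
Each month: B ← B·(1+r) − £34.00.
Month 1: interest £12.19; balance after payment £728.19.
Month 2: interest £11.83; balance after payment £706.02.
Month 3: interest £11.47; balance after payment £683.49.
Month 4: interest £11.11; balance after payment £660.60.
Month 5: interest £10.73; balance after payment £637.33.
Month 6: interest £10.36; balance after payment £613.69.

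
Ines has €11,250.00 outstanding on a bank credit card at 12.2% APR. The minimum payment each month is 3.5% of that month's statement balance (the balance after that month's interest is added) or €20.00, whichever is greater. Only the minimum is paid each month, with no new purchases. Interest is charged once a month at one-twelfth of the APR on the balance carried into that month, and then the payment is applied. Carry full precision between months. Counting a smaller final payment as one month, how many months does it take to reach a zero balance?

Monthly rate r = 12.2%/12 = 1.01667% = 0.0101667.
While 3.5% of the post-interest balance exceeds €20.00, each month B ← (B·(1+r))·(1 − 0.035), i.e. B shrinks by the factor (1+r)·0.965 = 0.97481.
This holds for months 1–118. Entering month 119 the balance is €554.31; 3.5% of the post-interest balance is now below €20.00, so the flat €20.00 minimum applies from here.
From month 119 a fixed €20.00 at rate r clears €554.31 in 33 more payments. Total: 118 + 33 = 151 months.

151 months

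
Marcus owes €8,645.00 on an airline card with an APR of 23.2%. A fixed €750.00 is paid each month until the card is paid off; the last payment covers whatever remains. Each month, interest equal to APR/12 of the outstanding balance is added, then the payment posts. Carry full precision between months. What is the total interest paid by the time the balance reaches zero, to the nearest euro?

€1,231

Monthly rate r = 23.2%/12 = 1.93333% = 0.0193333.
Payoff takes n = ⌈−ln(1 − rB₀/P)/ln(1+r)⌉ = ⌈13.166⌉ = 14 payments; the last is €125.78.
Total paid = 13·€750.00 + €125.78 = €9,875.78.
Total interest = total paid − principal = €9,875.78 − €8,645.00 = €1,230.78.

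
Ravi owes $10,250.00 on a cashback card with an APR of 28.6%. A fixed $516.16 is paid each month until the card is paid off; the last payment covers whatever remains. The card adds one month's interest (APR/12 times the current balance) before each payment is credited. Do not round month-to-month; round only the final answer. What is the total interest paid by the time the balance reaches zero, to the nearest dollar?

$3,800

Monthly rate r = 28.6%/12 = 2.38333% = 0.0238333.
Payoff takes n = ⌈−ln(1 − rB₀/P)/ln(1+r)⌉ = ⌈27.219⌉ = 28 payments; the last is $113.85.
Total paid = 27·$516.16 + $113.85 = $14,050.17.
Total interest = total paid − principal = $14,050.17 − $10,250.00 = $3,800.17.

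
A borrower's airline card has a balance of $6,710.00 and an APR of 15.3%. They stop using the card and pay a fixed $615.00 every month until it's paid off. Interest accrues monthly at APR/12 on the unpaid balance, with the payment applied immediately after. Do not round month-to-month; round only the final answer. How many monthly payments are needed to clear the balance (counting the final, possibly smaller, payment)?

Monthly rate r = 15.3%/12 = 1.275% = 0.01275.
Recurrence: B ← B·(1+r) − $615.00.
Month 1: interest $85.55; balance after payment $6,180.55.
Month 2: interest $78.80; balance after payment $5,644.35.
Closed form: n = −ln(1 − rB₀/P)/ln(1+r) = −ln(0.86089)/ln(1.01275) ≈ 11.823, so the balance reaches zero during payment 12.

12 payments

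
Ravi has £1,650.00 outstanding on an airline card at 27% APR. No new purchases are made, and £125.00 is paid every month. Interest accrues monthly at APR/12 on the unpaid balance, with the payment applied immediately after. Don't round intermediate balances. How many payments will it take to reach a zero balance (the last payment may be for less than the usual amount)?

Monthly rate r = 27%/12 = 2.25% = 0.0225.
Recurrence: B ← B·(1+r) − £125.00.
Month 1: interest £37.12; balance after payment £1,562.12.
Month 2: interest £35.15; balance after payment £1,472.27.
Closed form: n = −ln(1 − rB₀/P)/ln(1+r) = −ln(0.703)/ln(1.0225) ≈ 15.838, so the balance reaches zero during payment 16.

16 payments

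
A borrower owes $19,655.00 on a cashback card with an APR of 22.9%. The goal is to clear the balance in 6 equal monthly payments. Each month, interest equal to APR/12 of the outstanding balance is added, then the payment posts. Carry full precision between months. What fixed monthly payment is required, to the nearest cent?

Monthly rate r = 22.9%/12 = 1.90833% = 0.0190833.
Level-payment amortization: P = B₀·r / (1 − (1+r)^(−n)) = 19655.00·0.0190833 / (1 − 1.01908^(−6)).
Denominator 1 − (1+r)^(−6) = 0.10722544.
P = 375.083 / 0.10722544 ≈ 3498.08.

$3,498.08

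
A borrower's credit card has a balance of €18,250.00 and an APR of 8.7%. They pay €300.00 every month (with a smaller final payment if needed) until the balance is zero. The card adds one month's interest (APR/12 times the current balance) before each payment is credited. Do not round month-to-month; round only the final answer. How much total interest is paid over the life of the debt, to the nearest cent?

Monthly rate r = 8.7%/12 = 0.725% = 0.00725.
Payoff takes n = ⌈−ln(1 − rB₀/P)/ln(1+r)⌉ = ⌈80.522⌉ = 81 payments; the last is €156.95.
Total paid = 80·€300.00 + €156.95 = €24,156.95.
Total interest = total paid − principal = €24,156.95 − €18,250.00 = €5,906.95.

€5,906.95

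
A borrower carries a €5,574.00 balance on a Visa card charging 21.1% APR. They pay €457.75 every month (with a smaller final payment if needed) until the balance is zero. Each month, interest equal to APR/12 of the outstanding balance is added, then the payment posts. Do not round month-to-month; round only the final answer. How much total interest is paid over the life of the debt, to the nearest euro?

Monthly rate r = 21.1%/12 = 1.75833% = 0.0175833.
Payoff takes n = ⌈−ln(1 − rB₀/P)/ln(1+r)⌉ = ⌈13.823⌉ = 14 payments; the last is €377.26.
Total paid = 13·€457.75 + €377.26 = €6,328.01.
Total interest = total paid − principal = €6,328.01 − €5,574.00 = €754.01.

€754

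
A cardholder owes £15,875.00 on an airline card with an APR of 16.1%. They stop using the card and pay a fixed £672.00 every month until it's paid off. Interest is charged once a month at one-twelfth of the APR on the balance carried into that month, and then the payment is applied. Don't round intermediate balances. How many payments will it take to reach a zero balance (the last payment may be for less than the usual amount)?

Monthly rate r = 16.1%/12 = 1.34167% = 0.0134167.
Recurrence: B ← B·(1+r) − £672.00.
Month 1: interest £212.99; balance after payment £15,415.99.
Month 2: interest £206.83; balance after payment £14,950.82.
Closed form: n = −ln(1 − rB₀/P)/ln(1+r) = −ln(0.68305)/ln(1.01342) ≈ 28.602, so the balance reaches zero during payment 29.

29 payments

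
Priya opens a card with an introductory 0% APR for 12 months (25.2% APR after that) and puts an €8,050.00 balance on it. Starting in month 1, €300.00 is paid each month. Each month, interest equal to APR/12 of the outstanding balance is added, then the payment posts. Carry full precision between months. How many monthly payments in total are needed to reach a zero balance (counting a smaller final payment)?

30 months

Promo months 1–12 at r₀ = 0%/12 = 0; months 13+ at r₁ = 25.2%/12 = 0.021.
After month 12 (no interest yet): B = €8,050.00 − 12·€300.00 = €4,450.00.
Then at r₁ with €300.00/mo: n₂ = −ln(1 − r₁·B/P)/ln(1+r₁) ≈ 17.96 → 18 more payments.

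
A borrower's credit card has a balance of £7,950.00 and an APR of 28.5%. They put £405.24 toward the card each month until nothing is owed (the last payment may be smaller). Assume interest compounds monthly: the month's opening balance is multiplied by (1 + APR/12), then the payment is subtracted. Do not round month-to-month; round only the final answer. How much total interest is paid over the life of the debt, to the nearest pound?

Monthly rate r = 28.5%/12 = 2.375% = 0.02375.
Payoff takes n = ⌈−ln(1 − rB₀/P)/ln(1+r)⌉ = ⌈26.722⌉ = 27 payments; the last is £293.46.
Total paid = 26·£405.24 + £293.46 = £10,829.70.
Total interest = total paid − principal = £10,829.70 − £7,950.00 = £2,879.70.

£2,880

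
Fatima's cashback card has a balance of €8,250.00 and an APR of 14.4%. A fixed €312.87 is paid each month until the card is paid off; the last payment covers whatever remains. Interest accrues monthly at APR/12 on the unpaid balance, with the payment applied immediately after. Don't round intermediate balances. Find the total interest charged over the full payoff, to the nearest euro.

Monthly rate r = 14.4%/12 = 1.2% = 0.012.
Payoff takes n = ⌈−ln(1 − rB₀/P)/ln(1+r)⌉ = ⌈31.891⌉ = 32 payments; the last is €279.09.
Total paid = 31·€312.87 + €279.09 = €9,978.06.
Total interest = total paid − principal = €9,978.06 − €8,250.00 = €1,728.06.

€1,728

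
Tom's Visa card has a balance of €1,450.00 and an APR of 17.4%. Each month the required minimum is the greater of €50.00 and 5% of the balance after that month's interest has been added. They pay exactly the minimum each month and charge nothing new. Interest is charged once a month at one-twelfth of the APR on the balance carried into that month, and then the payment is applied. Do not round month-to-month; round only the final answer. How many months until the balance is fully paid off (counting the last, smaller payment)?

34 months

Monthly rate r = 17.4%/12 = 1.45% = 0.0145.
While 5% of the post-interest balance exceeds €50.00, each month B ← (B·(1+r))·(1 − 0.05), i.e. B shrinks by the factor (1+r)·0.95 = 0.96377.
This holds for months 1–11. Entering month 12 the balance is €966.27; 5% of the post-interest balance is now below €50.00, so the flat €50.00 minimum applies from here.
From month 12 a fixed €50.00 at rate r clears €966.27 in 23 more payments. Total: 11 + 23 = 34 months.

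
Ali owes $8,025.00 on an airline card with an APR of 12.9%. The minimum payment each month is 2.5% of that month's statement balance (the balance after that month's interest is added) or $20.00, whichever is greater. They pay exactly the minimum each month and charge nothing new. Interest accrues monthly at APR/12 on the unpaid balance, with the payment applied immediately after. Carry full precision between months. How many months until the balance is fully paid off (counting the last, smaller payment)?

211 months

Monthly rate r = 12.9%/12 = 1.075% = 0.01075.
While 2.5% of the post-interest balance exceeds $20.00, each month B ← (B·(1+r))·(1 − 0.025), i.e. B shrinks by the factor (1+r)·0.975 = 0.98548.
This holds for months 1–159. Entering month 160 the balance is $784.40; 2.5% of the post-interest balance is now below $20.00, so the flat $20.00 minimum applies from here.
From month 160 a fixed $20.00 at rate r clears $784.40 in 52 more payments. Total: 159 + 52 = 211 months.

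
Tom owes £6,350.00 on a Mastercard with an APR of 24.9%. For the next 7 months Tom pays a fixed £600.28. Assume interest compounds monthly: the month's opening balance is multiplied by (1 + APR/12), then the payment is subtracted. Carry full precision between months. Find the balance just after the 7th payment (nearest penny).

Monthly rate r = 24.9%/12 = 2.075% = 0.02075.
Each month: B ← B·(1+r) − £600.28.
Month 1: interest £131.76; balance after payment £5,881.48.
Month 2: interest £122.04; balance after payment £5,403.24.
Month 3: interest £112.12; balance after payment £4,915.08.
Month 4: interest £101.99; balance after payment £4,416.79.
Month 5: interest £91.65; balance after payment £3,908.16.
Month 6: interest £81.09; balance after payment £3,388.97.
Month 7: interest £70.32; balance after payment £2,859.01.

£2,859.01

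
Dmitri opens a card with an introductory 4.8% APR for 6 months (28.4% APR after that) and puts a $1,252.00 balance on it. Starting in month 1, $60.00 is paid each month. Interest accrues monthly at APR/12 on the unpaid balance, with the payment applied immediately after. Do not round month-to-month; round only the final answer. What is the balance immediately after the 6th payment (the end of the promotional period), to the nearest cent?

Promo months 1–6 at r₀ = 4.8%/12 = 0.004; months 7+ at r₁ = 28.4%/12 = 0.0236667.
After month 6: iterate B ← B·(1+r₀) − $60.00 for 6 months → $918.73.

$918.73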